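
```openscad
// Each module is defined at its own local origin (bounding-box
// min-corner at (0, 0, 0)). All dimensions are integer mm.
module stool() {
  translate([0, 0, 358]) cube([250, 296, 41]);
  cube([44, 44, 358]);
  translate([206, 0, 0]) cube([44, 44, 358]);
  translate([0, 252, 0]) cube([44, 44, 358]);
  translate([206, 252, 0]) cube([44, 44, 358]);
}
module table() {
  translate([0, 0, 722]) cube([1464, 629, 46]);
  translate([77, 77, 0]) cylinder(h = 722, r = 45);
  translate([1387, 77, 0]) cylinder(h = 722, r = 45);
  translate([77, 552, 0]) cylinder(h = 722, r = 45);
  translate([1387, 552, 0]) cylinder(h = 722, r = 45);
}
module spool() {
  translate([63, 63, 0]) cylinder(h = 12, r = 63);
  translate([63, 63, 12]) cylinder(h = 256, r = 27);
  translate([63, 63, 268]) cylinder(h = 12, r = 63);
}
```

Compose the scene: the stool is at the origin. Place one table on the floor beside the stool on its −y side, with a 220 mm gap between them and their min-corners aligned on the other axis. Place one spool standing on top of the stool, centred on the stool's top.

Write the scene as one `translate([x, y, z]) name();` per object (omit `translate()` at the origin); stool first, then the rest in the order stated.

stool();
translate([0, -849, 0]) table();
translate([62, 85, 399]) spool();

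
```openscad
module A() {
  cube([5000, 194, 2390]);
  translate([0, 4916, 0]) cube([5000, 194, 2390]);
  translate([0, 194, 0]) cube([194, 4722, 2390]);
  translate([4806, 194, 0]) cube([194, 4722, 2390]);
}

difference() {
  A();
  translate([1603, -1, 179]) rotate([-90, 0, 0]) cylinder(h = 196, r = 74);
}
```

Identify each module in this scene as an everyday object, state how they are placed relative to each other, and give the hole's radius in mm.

A is a house frame. The house frame has a circular hole through its front wall. The hole's radius is 74 mm.

The subtracted cylinder has r = 74 mm.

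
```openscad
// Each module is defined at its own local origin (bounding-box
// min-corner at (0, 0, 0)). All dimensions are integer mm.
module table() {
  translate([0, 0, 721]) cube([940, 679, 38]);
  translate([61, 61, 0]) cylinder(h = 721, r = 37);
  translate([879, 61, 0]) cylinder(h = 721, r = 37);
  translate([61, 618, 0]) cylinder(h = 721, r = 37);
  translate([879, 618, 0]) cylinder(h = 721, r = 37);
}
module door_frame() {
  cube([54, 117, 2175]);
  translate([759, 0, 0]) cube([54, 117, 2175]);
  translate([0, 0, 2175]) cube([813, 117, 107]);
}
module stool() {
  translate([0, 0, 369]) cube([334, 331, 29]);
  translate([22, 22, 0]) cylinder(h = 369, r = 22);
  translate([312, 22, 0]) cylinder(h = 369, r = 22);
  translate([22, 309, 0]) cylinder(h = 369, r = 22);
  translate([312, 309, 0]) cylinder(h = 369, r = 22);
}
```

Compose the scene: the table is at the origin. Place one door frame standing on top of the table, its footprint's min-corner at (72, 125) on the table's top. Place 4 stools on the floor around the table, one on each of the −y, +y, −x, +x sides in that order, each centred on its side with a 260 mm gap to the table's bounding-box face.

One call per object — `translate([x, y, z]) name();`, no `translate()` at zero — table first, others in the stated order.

table();
translate([72, 125, 759]) door_frame();
translate([303, -591, 0]) stool();
translate([303, 939, 0]) stool();
translate([-594, 174, 0]) stool();
translate([1200, 174, 0]) stool();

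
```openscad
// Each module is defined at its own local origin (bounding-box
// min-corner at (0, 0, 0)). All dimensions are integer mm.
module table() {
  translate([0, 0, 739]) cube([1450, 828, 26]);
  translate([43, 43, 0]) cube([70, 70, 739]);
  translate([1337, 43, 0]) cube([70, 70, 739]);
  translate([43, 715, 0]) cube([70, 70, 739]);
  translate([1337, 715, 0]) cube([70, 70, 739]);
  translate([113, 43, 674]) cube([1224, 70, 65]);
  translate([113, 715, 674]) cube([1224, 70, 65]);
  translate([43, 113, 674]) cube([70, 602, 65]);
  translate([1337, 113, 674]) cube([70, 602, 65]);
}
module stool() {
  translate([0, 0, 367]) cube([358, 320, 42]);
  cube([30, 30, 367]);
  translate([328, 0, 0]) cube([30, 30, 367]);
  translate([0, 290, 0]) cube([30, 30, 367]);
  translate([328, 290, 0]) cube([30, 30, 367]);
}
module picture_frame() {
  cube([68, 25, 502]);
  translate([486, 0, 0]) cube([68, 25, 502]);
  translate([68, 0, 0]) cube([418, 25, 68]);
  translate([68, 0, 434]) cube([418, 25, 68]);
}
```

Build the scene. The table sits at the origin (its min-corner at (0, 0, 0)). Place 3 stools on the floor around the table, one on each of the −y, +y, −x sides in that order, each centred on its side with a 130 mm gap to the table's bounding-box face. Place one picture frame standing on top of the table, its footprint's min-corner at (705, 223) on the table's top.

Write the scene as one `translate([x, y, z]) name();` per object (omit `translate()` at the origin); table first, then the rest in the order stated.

table();
translate([546, -450, 0]) stool();
translate([546, 958, 0]) stool();
translate([-488, 254, 0]) stool();
translate([705, 223, 765]) picture_frame();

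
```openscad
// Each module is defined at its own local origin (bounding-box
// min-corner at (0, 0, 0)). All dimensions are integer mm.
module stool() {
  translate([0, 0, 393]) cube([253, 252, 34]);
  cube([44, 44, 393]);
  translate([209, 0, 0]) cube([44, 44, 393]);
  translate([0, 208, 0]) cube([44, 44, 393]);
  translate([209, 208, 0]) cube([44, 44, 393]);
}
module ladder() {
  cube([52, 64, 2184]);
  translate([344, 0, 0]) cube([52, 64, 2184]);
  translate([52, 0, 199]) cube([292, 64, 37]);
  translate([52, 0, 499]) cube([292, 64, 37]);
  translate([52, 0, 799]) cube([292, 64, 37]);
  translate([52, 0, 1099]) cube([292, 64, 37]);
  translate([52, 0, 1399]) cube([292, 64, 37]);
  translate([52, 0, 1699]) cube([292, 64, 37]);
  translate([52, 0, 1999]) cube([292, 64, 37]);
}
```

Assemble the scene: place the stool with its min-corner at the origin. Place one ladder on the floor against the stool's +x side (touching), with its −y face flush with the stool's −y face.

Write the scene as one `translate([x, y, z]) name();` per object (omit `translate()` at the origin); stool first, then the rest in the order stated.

stool();
translate([253, 0, 0]) ladder();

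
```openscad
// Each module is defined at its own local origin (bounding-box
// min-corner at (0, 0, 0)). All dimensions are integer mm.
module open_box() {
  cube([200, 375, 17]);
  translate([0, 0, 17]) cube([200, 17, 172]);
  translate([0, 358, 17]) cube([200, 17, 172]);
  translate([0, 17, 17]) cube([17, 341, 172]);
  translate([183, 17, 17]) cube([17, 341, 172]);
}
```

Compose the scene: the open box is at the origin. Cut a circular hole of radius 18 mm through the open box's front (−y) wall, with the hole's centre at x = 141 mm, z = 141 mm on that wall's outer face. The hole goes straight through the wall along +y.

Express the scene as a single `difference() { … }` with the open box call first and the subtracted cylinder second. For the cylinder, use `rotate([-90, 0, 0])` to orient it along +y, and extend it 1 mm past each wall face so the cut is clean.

difference() {
  open_box();
  translate([141, -1, 141]) rotate([-90, 0, 0]) cylinder(h = 19, r = 18);
}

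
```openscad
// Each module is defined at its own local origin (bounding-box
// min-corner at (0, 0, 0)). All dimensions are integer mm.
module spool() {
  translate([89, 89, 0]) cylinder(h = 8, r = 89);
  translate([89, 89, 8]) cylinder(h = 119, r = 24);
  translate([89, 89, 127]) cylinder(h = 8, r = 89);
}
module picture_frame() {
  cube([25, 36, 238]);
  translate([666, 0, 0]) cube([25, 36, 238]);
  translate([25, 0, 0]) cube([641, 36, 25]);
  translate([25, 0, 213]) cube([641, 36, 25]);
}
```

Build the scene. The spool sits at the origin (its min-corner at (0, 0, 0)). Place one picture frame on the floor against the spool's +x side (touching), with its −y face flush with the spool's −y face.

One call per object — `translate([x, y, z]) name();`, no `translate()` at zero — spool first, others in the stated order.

spool();
translate([178, 0, 0]) picture_frame();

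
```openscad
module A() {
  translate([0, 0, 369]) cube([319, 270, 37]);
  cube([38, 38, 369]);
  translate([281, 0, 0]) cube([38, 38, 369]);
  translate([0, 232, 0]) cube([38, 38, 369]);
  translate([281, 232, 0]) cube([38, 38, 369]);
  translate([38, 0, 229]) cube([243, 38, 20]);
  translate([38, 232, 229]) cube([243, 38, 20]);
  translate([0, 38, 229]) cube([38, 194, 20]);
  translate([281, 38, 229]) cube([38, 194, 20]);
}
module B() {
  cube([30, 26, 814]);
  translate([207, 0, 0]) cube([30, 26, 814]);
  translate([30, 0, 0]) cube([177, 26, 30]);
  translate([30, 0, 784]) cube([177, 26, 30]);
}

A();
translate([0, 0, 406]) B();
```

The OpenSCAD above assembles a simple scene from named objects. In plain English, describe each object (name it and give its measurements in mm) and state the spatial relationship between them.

A is a simple wooden stool: a rectangular seat 319 mm (x) by 270 mm (y), 37 mm thick, top face at z = 406 mm, on four square legs, each 38×38 mm in cross-section. The legs rest on z = 0, each flush with a corner of the seat. Four stretchers, 38 mm wide and 20 mm tall, connect adjacent legs with their undersides at z = 229 mm, each running between the inner faces of the legs it joins and aligned with the legs' outer faces on the other axis.

B is a rectangular picture frame lying in the x–z plane (depth along y). The opening is 177 mm wide (x) by 754 mm tall (z), surrounded by a border 30 mm wide on all four sides. The frame is 26 mm deep and is made of two full-height vertical stiles with two horizontal rails fitted between them.

The picture frame is on top of the stool.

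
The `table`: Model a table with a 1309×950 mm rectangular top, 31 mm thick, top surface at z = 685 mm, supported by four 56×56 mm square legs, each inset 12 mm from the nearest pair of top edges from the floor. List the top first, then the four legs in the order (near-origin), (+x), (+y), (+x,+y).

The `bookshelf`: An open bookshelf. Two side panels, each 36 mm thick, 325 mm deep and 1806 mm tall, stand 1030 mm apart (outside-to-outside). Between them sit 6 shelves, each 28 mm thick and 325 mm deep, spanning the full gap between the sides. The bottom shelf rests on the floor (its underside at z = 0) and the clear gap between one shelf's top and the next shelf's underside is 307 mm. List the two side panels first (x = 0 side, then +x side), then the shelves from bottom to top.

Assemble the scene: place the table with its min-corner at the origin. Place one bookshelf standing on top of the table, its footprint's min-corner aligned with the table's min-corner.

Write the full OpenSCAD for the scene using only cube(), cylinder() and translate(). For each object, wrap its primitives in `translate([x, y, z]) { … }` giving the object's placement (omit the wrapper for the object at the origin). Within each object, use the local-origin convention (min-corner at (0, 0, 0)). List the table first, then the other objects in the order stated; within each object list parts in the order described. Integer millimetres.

translate([0, 0, 654]) cube([1309, 950, 31]);
translate([12, 12, 0]) cube([56, 56, 654]);
translate([1241, 12, 0]) cube([56, 56, 654]);
translate([12, 882, 0]) cube([56, 56, 654]);
translate([1241, 882, 0]) cube([56, 56, 654]);
translate([0, 0, 685]) {
  cube([36, 325, 1806]);
  translate([994, 0, 0]) cube([36, 325, 1806]);
  translate([36, 0, 0]) cube([958, 325, 28]);
  translate([36, 0, 335]) cube([958, 325, 28]);
  translate([36, 0, 670]) cube([958, 325, 28]);
  translate([36, 0, 1005]) cube([958, 325, 28]);
  translate([36, 0, 1340]) cube([958, 325, 28]);
  translate([36, 0, 1675]) cube([958, 325, 28]);
}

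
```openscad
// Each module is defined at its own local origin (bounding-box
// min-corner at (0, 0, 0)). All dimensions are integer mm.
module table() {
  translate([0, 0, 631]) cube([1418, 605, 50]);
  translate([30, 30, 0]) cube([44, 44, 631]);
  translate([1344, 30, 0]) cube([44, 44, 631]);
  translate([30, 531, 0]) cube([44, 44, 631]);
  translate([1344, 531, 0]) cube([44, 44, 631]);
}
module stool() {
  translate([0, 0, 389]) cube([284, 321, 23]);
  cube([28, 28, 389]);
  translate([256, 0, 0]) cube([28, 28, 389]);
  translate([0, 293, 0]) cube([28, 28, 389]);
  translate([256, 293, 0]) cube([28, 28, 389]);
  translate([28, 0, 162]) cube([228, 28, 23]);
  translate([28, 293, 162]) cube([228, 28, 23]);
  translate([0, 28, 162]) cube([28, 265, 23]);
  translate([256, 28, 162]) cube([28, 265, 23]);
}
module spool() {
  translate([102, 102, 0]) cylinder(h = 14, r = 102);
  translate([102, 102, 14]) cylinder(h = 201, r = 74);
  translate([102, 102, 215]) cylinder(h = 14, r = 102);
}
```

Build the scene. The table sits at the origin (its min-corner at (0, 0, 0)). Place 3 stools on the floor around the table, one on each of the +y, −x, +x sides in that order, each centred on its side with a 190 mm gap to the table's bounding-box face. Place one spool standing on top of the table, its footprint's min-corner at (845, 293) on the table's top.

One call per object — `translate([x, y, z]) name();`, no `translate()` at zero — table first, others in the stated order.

table();
translate([567, 795, 0]) stool();
translate([-474, 142, 0]) stool();
translate([1608, 142, 0]) stool();
translate([845, 293, 681]) spool();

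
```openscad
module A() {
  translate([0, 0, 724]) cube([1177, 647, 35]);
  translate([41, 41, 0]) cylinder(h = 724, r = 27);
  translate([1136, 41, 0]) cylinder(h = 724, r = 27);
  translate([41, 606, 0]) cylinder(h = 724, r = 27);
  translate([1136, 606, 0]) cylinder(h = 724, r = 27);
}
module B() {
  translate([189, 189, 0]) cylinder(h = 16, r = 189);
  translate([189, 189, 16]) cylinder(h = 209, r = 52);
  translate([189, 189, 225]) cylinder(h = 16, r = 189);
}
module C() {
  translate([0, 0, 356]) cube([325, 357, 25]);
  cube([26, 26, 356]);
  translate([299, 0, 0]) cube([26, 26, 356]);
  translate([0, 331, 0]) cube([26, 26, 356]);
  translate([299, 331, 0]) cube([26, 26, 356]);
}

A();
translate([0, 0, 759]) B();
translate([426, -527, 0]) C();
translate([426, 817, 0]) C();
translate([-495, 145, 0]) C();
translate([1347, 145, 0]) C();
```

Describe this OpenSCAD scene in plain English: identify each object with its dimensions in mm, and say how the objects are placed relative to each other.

A is a rectangular dining table. The top is 1177×647×35 mm with its upper surface at z = 759 mm. It stands on four round legs of 54 mm diameter, each leg's bounding box inset 14 mm from the nearest pair of top edges, running from the floor to the underside of the top.

B is a spool: two coaxial disc flanges of radius 189 mm and thickness 16 mm, joined by a core cylinder of radius 52 mm and height 209 mm. The lower flange rests on z = 0 and the three cylinders share a vertical axis.

C is a four-legged stool. The seat is 325×357 mm, 25 mm thick, top at z = 381 mm. It stands on four square legs, each 26×26 mm in cross-section, from z = 0 to the seat underside, each flush with a corner of the seat.

The spool is on top of the table. Four stools sit around the table at the −y, +y, −x, +x sides.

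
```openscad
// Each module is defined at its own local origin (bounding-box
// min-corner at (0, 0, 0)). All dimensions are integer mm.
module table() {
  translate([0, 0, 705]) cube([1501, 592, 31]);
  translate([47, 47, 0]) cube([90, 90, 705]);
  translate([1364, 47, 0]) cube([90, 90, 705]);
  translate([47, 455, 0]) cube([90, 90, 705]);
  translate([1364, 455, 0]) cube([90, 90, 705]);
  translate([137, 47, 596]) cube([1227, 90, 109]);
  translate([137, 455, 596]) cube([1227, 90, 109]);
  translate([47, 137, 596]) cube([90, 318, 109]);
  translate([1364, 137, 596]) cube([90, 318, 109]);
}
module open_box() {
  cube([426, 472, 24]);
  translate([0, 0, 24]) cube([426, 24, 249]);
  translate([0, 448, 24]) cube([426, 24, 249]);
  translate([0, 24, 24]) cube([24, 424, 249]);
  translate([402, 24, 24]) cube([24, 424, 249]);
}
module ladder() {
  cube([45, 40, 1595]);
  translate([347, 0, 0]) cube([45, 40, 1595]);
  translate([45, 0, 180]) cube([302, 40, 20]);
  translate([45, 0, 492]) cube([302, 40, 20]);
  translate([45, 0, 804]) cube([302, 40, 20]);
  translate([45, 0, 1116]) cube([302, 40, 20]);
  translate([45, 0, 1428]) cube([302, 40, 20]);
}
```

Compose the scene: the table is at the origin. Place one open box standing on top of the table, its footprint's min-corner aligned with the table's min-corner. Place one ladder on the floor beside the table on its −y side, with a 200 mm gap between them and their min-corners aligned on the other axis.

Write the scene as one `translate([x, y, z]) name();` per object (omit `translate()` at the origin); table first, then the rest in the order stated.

table();
translate([0, 0, 736]) open_box();
translate([0, -240, 0]) ladder();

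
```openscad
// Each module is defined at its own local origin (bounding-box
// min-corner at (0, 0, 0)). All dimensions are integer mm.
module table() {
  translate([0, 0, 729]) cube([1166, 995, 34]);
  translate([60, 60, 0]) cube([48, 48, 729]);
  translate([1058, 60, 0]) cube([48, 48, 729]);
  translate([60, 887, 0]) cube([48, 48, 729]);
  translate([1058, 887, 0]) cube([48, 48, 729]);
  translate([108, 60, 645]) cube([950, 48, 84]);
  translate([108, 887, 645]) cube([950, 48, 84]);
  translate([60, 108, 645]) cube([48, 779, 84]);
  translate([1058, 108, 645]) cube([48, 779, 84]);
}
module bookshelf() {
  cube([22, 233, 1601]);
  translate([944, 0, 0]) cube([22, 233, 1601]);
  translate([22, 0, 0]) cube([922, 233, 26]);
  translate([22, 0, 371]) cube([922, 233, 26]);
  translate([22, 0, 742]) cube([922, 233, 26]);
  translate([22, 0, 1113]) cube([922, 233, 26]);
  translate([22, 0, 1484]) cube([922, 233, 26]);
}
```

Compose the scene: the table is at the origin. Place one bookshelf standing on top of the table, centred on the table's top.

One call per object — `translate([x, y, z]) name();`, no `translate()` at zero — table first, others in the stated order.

table();
translate([100, 381, 763]) bookshelf();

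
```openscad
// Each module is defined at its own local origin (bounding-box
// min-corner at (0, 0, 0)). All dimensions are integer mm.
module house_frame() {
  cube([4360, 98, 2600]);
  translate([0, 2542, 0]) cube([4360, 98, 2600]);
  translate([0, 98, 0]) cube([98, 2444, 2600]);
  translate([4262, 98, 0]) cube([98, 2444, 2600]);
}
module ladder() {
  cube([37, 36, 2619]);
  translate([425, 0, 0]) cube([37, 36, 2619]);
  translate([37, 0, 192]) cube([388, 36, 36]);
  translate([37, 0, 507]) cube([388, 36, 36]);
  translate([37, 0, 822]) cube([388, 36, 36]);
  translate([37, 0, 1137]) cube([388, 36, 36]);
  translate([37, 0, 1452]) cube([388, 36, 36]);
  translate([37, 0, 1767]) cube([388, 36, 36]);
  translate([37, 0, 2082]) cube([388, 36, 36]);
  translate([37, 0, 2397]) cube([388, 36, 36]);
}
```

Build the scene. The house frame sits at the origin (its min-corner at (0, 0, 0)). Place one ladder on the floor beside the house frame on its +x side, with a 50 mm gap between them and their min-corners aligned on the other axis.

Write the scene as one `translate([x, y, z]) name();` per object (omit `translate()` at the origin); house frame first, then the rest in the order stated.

house_frame();
translate([4410, 0, 0]) ladder();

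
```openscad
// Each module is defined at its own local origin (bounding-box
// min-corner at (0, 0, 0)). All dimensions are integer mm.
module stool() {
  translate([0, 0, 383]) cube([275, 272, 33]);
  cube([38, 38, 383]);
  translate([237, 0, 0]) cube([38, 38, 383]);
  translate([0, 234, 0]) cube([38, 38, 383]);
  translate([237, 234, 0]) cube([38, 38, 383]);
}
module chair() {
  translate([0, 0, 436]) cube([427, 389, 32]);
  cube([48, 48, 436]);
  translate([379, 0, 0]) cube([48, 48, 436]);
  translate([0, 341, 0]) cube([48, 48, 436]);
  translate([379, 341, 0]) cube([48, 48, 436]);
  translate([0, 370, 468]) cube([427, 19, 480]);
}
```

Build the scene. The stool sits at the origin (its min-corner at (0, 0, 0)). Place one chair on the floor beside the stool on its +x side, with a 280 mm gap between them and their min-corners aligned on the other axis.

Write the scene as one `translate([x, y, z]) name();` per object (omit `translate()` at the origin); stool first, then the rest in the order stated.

stool();
translate([555, 0, 0]) chair();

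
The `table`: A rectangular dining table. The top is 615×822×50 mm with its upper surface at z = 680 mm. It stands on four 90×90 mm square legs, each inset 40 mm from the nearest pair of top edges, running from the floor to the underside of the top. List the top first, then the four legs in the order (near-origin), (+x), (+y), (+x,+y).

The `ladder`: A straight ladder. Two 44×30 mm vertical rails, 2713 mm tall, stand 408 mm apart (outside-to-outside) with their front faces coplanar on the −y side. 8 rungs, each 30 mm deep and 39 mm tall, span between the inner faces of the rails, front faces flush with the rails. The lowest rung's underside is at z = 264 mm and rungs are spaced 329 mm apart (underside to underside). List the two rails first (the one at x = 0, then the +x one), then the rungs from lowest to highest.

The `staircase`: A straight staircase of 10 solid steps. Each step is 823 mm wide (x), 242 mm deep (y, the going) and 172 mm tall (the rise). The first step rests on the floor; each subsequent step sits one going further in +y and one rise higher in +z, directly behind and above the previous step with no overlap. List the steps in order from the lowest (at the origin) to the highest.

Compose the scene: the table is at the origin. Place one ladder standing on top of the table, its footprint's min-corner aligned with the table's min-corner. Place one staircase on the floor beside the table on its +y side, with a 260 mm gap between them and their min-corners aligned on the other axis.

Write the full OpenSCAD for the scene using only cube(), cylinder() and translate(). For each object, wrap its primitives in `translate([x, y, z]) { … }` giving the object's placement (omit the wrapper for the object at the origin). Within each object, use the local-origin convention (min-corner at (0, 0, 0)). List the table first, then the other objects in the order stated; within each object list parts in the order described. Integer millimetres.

translate([0, 0, 630]) cube([615, 822, 50]);
translate([40, 40, 0]) cube([90, 90, 630]);
translate([485, 40, 0]) cube([90, 90, 630]);
translate([40, 692, 0]) cube([90, 90, 630]);
translate([485, 692, 0]) cube([90, 90, 630]);
translate([0, 0, 680]) {
  cube([44, 30, 2713]);
  translate([364, 0, 0]) cube([44, 30, 2713]);
  translate([44, 0, 264]) cube([320, 30, 39]);
  translate([44, 0, 593]) cube([320, 30, 39]);
  translate([44, 0, 922]) cube([320, 30, 39]);
  translate([44, 0, 1251]) cube([320, 30, 39]);
  translate([44, 0, 1580]) cube([320, 30, 39]);
  translate([44, 0, 1909]) cube([320, 30, 39]);
  translate([44, 0, 2238]) cube([320, 30, 39]);
  translate([44, 0, 2567]) cube([320, 30, 39]);
}
translate([0, 1082, 0]) {
  cube([823, 242, 172]);
  translate([0, 242, 172]) cube([823, 242, 172]);
  translate([0, 484, 344]) cube([823, 242, 172]);
  translate([0, 726, 516]) cube([823, 242, 172]);
  translate([0, 968, 688]) cube([823, 242, 172]);
  translate([0, 1210, 860]) cube([823, 242, 172]);
  translate([0, 1452, 1032]) cube([823, 242, 172]);
  translate([0, 1694, 1204]) cube([823, 242, 172]);
  translate([0, 1936, 1376]) cube([823, 242, 172]);
  translate([0, 2178, 1548]) cube([823, 242, 172]);
}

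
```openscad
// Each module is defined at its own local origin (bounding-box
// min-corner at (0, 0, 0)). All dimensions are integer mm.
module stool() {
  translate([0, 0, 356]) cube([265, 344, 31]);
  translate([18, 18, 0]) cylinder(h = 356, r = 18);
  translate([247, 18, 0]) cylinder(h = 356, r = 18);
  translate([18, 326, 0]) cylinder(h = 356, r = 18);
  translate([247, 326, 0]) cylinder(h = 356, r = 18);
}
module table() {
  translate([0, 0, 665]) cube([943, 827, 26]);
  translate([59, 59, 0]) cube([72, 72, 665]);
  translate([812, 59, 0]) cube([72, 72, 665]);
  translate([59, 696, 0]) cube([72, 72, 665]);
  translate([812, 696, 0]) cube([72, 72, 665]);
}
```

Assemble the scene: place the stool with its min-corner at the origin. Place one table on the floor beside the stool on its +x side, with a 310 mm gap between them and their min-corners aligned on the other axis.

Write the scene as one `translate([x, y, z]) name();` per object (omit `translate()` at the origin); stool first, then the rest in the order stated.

stool();
translate([575, 0, 0]) table();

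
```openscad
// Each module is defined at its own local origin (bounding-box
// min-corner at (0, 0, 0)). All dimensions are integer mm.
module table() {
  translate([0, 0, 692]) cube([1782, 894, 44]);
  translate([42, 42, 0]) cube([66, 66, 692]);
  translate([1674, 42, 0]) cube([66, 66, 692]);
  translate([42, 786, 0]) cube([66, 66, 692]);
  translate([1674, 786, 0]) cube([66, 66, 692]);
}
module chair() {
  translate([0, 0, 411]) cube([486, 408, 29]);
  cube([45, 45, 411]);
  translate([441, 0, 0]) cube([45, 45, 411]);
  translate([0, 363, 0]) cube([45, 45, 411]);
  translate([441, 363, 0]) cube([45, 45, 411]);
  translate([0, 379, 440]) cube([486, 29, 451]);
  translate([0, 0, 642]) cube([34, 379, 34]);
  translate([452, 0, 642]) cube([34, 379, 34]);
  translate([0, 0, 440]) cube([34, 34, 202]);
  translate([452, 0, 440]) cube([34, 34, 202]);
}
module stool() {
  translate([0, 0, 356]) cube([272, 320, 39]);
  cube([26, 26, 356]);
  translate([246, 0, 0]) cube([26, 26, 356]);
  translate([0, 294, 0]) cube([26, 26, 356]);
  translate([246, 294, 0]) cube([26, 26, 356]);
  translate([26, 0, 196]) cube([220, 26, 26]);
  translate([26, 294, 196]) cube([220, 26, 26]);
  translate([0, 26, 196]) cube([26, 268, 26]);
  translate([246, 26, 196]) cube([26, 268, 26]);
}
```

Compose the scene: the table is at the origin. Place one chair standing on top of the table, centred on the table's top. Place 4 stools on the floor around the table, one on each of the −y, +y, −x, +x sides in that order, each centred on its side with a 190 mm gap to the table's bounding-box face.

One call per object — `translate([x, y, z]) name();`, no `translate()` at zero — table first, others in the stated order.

table();
translate([648, 243, 736]) chair();
translate([755, -510, 0]) stool();
translate([755, 1084, 0]) stool();
translate([-462, 287, 0]) stool();
translate([1972, 287, 0]) stool();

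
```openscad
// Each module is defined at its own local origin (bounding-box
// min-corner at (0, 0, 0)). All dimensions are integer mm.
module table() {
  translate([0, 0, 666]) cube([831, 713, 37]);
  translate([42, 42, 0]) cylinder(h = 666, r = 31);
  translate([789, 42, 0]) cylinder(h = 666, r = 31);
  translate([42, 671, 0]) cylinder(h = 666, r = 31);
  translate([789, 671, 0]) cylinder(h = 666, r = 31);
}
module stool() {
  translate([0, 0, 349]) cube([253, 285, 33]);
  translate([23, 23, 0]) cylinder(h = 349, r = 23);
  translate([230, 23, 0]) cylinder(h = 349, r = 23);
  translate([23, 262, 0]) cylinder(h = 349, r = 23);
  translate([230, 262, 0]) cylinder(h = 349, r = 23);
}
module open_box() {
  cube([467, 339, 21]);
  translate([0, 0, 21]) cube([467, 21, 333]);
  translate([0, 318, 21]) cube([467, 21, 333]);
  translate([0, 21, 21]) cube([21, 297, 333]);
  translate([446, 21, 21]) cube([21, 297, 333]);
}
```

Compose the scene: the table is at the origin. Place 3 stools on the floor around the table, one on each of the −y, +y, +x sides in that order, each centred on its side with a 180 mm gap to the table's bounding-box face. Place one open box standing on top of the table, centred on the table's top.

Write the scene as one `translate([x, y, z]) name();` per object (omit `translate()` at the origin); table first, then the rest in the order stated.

table();
translate([289, -465, 0]) stool();
translate([289, 893, 0]) stool();
translate([1011, 214, 0]) stool();
translate([182, 187, 703]) open_box();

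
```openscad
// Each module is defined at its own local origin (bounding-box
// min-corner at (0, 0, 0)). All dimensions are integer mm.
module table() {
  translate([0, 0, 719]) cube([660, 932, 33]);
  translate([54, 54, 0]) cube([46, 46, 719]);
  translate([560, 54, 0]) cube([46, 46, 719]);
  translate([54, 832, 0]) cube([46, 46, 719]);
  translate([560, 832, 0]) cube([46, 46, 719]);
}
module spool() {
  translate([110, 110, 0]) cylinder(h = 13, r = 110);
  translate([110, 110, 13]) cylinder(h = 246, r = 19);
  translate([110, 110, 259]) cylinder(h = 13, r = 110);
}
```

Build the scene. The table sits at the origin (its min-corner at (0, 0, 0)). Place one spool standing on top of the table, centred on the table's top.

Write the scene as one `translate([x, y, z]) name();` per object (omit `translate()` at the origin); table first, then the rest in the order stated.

table();
translate([220, 356, 752]) spool();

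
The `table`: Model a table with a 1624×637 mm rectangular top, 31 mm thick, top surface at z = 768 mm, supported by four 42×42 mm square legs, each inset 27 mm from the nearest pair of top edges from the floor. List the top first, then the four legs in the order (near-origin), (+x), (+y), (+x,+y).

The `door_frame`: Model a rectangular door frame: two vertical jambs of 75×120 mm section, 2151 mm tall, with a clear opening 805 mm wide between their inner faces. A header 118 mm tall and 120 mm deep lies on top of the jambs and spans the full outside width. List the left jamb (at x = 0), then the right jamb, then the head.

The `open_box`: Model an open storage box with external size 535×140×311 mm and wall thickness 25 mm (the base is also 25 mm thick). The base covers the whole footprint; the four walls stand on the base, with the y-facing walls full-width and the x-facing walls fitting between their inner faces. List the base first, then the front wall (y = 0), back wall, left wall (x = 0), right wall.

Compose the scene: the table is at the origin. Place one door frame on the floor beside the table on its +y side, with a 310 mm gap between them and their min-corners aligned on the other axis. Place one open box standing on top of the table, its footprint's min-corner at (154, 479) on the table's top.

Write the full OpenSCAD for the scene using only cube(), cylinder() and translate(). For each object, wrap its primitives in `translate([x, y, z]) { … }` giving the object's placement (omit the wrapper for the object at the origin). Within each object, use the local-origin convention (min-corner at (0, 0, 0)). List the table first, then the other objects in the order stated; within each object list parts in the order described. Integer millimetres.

translate([0, 0, 737]) cube([1624, 637, 31]);
translate([27, 27, 0]) cube([42, 42, 737]);
translate([1555, 27, 0]) cube([42, 42, 737]);
translate([27, 568, 0]) cube([42, 42, 737]);
translate([1555, 568, 0]) cube([42, 42, 737]);
translate([0, 947, 0]) {
  cube([75, 120, 2151]);
  translate([880, 0, 0]) cube([75, 120, 2151]);
  translate([0, 0, 2151]) cube([955, 120, 118]);
}
translate([154, 479, 768]) {
  cube([535, 140, 25]);
  translate([0, 0, 25]) cube([535, 25, 286]);
  translate([0, 115, 25]) cube([535, 25, 286]);
  translate([0, 25, 25]) cube([25, 90, 286]);
  translate([510, 25, 25]) cube([25, 90, 286]);
}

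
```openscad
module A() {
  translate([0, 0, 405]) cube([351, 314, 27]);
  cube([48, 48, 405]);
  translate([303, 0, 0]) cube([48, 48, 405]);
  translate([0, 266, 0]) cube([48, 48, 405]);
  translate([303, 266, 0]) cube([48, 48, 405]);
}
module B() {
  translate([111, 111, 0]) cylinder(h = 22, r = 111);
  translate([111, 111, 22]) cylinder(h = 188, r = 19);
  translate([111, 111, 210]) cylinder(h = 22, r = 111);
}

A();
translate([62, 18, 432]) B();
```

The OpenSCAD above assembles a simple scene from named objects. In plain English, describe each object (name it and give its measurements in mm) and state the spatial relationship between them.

A is a four-legged stool. The seat is 351×314 mm, 27 mm thick, top at z = 432 mm. It stands on four square legs, each 48×48 mm in cross-section, from z = 0 to the seat underside, each flush with a corner of the seat.

B is a spool: two coaxial disc flanges of radius 111 mm and thickness 22 mm, joined by a core cylinder of radius 19 mm and height 188 mm. The lower flange rests on z = 0 and the three cylinders share a vertical axis.

The spool is on top of the stool.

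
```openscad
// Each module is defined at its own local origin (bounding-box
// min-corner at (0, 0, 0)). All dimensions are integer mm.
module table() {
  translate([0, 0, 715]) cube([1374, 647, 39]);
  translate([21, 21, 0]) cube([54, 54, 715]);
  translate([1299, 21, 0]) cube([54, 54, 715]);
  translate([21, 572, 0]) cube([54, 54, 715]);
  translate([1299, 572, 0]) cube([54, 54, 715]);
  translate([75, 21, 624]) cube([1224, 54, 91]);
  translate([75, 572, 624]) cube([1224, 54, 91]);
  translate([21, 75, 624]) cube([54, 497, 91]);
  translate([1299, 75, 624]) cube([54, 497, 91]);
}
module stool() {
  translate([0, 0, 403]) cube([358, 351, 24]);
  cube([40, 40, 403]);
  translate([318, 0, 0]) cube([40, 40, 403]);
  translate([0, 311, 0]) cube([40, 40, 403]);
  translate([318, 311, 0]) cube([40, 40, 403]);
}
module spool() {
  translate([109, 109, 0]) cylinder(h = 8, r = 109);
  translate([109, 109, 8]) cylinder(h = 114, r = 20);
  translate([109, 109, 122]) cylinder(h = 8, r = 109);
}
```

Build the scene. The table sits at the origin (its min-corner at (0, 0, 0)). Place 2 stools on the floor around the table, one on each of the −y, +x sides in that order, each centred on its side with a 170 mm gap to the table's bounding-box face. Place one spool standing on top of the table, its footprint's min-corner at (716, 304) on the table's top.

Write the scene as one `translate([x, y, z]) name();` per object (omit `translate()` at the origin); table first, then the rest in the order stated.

table();
translate([508, -521, 0]) stool();
translate([1544, 148, 0]) stool();
translate([716, 304, 754]) spool();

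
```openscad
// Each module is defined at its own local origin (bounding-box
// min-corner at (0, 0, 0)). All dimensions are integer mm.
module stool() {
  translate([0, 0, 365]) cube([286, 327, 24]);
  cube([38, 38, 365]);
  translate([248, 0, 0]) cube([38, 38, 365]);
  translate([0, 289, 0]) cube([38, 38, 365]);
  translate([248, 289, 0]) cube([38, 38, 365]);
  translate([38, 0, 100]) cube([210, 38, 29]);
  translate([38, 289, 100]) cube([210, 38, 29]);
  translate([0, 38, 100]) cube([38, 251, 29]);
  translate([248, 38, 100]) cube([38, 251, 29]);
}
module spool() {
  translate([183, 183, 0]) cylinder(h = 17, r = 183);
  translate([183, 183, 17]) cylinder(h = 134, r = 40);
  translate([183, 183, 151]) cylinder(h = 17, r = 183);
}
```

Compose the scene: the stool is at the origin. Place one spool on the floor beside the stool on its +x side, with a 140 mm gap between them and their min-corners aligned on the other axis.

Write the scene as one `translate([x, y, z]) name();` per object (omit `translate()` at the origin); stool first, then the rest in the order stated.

stool();
translate([426, 0, 0]) spool();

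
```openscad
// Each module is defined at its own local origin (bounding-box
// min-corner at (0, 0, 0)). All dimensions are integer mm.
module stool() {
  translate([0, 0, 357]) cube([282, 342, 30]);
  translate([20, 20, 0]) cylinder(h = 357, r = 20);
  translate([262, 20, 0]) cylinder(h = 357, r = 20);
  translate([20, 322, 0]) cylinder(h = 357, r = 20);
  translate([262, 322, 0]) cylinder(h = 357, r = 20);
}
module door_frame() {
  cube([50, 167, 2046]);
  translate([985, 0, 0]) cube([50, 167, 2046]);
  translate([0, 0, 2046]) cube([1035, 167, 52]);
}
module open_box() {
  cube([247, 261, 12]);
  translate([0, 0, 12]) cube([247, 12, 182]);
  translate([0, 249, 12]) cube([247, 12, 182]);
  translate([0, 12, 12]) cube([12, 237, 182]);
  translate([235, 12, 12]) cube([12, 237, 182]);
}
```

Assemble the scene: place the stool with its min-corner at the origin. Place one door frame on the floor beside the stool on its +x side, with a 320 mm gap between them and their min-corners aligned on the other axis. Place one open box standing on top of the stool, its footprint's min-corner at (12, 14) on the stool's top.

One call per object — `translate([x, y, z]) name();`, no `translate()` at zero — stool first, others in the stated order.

stool();
translate([602, 0, 0]) door_frame();
translate([12, 14, 387]) open_box();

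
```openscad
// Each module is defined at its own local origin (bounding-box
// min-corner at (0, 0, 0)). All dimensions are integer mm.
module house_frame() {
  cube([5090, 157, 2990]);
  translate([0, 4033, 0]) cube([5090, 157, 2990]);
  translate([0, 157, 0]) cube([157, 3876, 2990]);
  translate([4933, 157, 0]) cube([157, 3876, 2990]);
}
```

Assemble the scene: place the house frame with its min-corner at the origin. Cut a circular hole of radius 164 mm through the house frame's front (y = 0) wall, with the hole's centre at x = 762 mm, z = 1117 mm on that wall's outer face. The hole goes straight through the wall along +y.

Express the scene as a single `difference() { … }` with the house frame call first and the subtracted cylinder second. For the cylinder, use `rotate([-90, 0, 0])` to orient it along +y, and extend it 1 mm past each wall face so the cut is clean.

difference() {
  house_frame();
  translate([762, -1, 1117]) rotate([-90, 0, 0]) cylinder(h = 159, r = 164);
}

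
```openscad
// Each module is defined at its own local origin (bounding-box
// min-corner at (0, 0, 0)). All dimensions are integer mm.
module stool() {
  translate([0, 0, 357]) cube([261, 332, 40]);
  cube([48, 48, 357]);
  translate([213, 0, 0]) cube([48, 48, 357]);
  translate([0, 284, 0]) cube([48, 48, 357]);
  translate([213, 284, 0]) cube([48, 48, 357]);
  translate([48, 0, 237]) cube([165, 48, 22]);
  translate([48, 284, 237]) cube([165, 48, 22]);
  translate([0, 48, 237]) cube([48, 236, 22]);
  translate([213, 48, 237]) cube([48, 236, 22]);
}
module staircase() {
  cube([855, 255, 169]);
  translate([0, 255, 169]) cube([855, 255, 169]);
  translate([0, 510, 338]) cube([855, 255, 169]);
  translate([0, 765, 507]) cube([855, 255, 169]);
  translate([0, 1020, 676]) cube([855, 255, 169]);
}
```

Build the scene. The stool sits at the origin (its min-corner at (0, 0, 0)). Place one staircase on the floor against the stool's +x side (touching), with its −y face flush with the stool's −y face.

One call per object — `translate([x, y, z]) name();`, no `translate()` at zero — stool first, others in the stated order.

stool();
translate([261, 0, 0]) staircase();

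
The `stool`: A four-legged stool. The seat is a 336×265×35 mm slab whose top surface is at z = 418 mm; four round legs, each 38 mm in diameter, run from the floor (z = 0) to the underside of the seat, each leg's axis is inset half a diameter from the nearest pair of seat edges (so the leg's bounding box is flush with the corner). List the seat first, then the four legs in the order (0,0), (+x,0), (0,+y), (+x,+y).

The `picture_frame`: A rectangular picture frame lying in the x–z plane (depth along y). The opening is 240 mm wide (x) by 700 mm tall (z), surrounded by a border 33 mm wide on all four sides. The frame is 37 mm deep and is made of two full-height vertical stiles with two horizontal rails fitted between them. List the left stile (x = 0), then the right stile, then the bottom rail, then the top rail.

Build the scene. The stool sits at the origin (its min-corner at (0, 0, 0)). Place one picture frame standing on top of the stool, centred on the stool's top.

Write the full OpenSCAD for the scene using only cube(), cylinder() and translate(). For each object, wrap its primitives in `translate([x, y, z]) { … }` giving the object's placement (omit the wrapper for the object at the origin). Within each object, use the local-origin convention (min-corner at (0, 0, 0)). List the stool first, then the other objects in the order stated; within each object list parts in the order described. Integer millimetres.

translate([0, 0, 383]) cube([336, 265, 35]);
translate([19, 19, 0]) cylinder(h = 383, r = 19);
translate([317, 19, 0]) cylinder(h = 383, r = 19);
translate([19, 246, 0]) cylinder(h = 383, r = 19);
translate([317, 246, 0]) cylinder(h = 383, r = 19);
translate([15, 114, 418]) {
  cube([33, 37, 766]);
  translate([273, 0, 0]) cube([33, 37, 766]);
  translate([33, 0, 0]) cube([240, 37, 33]);
  translate([33, 0, 733]) cube([240, 37, 33]);
}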